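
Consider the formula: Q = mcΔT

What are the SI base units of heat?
Units of each symbol in Q = mcΔT:
  m (mass): kg
  c (specific heat capacity, in J/(kg·K)): m²/(s²·K)
  ΔT (temperature change): K

Multiplying the contributions: [kg] · [m²/(s²·K)] · [K]
Adding exponents of each base unit: kg: 1, m: 2, s: -2
SI base units of heat: kg·m²/s²

Answer: kg·m²/s²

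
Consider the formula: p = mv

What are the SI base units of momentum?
Units of each symbol in p = mv:
  m (mass): kg
  v (velocity): m/s

Multiplying the contributions: [kg] · [m/s]
Adding exponents of each base unit: kg: 1, m: 1, s: -1
SI base units of momentum: kg·m/s

Answer: kg·m/s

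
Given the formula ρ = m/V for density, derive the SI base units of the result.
Units of each symbol in ρ = m/V:
  m (mass): kg
  V (volume): m³  → in the denominator, contributes 1/m³

Multiplying the contributions: [kg] · [1/m³]
Adding exponents of each base unit: kg: 1, m: -3
SI base units of density: kg/m³

Answer: kg/m³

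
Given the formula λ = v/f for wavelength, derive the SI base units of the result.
Units of each symbol in λ = v/f:
  v (wave speed): m/s
  f (frequency): 1/s  → in the denominator, contributes s

Multiplying the contributions: [m/s] · [s]
Adding exponents of each base unit: m: 1
SI base units of wavelength: m

Answer: m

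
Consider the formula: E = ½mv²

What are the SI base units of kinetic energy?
Units of each symbol in E = ½mv²:
  m (mass): kg
  v (speed): m/s  → to the power 2, contributes m²/s²
  The factor ½ is dimensionless.

Multiplying the contributions: [kg] · [m²/s²]
Adding exponents of each base unit: kg: 1, m: 2, s: -2
SI base units of kinetic energy: kg·m²/s²

Answer: kg·m²/s²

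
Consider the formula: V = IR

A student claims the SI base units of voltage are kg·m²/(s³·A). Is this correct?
Units of each symbol in V = IR:
  I (current): A
  R (resistance, in ohms): kg·m²/(s³·A²)

Multiplying the contributions: [A] · [kg·m²/(s³·A²)]
Adding exponents of each base unit: kg: 1, m: 2, s: -3, A: -1
SI base units of voltage: kg·m²/(s³·A)

The claimed units kg·m²/(s³·A) match the derived units, so the claim is correct.

Answer: Yes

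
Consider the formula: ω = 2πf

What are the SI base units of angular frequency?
Units of each symbol in ω = 2πf:
  f (frequency): 1/s
  The factor 2π is dimensionless.

Multiplying the contributions: [1/s]
Adding exponents of each base unit: s: -1
SI base units of angular frequency: 1/s

Answer: 1/s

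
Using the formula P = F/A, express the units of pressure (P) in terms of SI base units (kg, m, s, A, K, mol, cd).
Units of each symbol in P = F/A:
  F (force): kg·m/s²
  A (area): m²  → in the denominator, contributes 1/m²

Multiplying the contributions: [kg·m/s²] · [1/m²]
Adding exponents of each base unit: kg: 1, m: -1, s: -2
SI base units of pressure: kg/(m·s²)

Answer: kg/(m·s²)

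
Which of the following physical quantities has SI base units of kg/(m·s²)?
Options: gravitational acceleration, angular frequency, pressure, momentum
Checking the SI base units of each option:
  gravitational acceleration (g = GM/r²): m/s²  ✗
  angular frequency (ω = 2πf): 1/s  ✗
  pressure (P = F/A): kg/(m·s²)  ✓ matches
  momentum (p = mv): kg·m/s  ✗

Only pressure has units kg/(m·s²).

Answer: pressure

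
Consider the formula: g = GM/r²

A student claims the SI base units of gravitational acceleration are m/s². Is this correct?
Units of each symbol in g = GM/r²:
  G (gravitational constant): m³/(kg·s²)
  M (mass): kg
  r (distance): m  → to the power 2 in the denominator, contributes 1/m²

Multiplying the contributions: [m³/(kg·s²)] · [kg] · [1/m²]
Adding exponents of each base unit: m: 1, s: -2
SI base units of gravitational acceleration: m/s²

The claimed units m/s² match the derived units, so the claim is correct.

Answer: Yes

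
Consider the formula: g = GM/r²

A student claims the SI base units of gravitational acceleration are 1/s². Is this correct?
Units of each symbol in g = GM/r²:
  G (gravitational constant): m³/(kg·s²)
  M (mass): kg
  r (distance): m  → to the power 2 in the denominator, contributes 1/m²

Multiplying the contributions: [m³/(kg·s²)] · [kg] · [1/m²]
Adding exponents of each base unit: m: 1, s: -2
SI base units of gravitational acceleration: m/s²

The claimed units 1/s² (exponents s: -2) do not match the derived units m/s² (exponents m: 1, s: -2), so the claim is incorrect.

Answer: No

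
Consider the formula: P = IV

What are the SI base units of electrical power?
Units of each symbol in P = IV:
  I (current): A
  V (voltage, in volts): kg·m²/(s³·A)

Multiplying the contributions: [A] · [kg·m²/(s³·A)]
Adding exponents of each base unit: kg: 1, m: 2, s: -3
SI base units of electrical power: kg·m²/s³

Answer: kg·m²/s³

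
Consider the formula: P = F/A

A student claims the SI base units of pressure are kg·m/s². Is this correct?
Units of each symbol in P = F/A:
  F (force): kg·m/s²
  A (area): m²  → in the denominator, contributes 1/m²

Multiplying the contributions: [kg·m/s²] · [1/m²]
Adding exponents of each base unit: kg: 1, m: -1, s: -2
SI base units of pressure: kg/(m·s²)

The claimed units kg·m/s² (exponents kg: 1, m: 1, s: -2) do not match the derived units kg/(m·s²) (exponents kg: 1, m: -1, s: -2), so the claim is incorrect.

Answer: No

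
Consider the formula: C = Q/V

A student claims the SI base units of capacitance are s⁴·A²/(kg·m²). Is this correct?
Units of each symbol in C = Q/V:
  Q (charge, in coulombs): s·A
  V (voltage, in volts): kg·m²/(s³·A)  → in the denominator, contributes s³·A/(kg·m²)

Multiplying the contributions: [s·A] · [s³·A/(kg·m²)]
Adding exponents of each base unit: kg: -1, m: -2, s: 4, A: 2
SI base units of capacitance: s⁴·A²/(kg·m²)

The claimed units s⁴·A²/(kg·m²) match the derived units, so the claim is correct.

Answer: Yes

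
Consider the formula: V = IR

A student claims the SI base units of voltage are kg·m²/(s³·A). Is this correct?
Units of each symbol in V = IR:
  I (current): A
  R (resistance, in ohms): kg·m²/(s³·A²)

Multiplying the contributions: [A] · [kg·m²/(s³·A²)]
Adding exponents of each base unit: kg: 1, m: 2, s: -3, A: -1
SI base units of voltage: kg·m²/(s³·A)

The claimed units kg·m²/(s³·A) match the derived units, so the claim is correct.

Answer: Yes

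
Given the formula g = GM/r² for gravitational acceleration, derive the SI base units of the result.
Units of each symbol in g = GM/r²:
  G (gravitational constant): m³/(kg·s²)
  M (mass): kg
  r (distance): m  → to the power 2 in the denominator, contributes 1/m²

Multiplying the contributions: [m³/(kg·s²)] · [kg] · [1/m²]
Adding exponents of each base unit: m: 1, s: -2
SI base units of gravitational acceleration: m/s²

Answer: m/s²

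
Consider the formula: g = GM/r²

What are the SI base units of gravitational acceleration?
Units of each symbol in g = GM/r²:
  G (gravitational constant): m³/(kg·s²)
  M (mass): kg
  r (distance): m  → to the power 2 in the denominator, contributes 1/m²

Multiplying the contributions: [m³/(kg·s²)] · [kg] · [1/m²]
Adding exponents of each base unit: m: 1, s: -2
SI base units of gravitational acceleration: m/s²

Answer: m/s²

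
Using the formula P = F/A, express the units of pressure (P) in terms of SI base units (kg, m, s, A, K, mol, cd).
Units of each symbol in P = F/A:
  F (force): kg·m/s²
  A (area): m²  → in the denominator, contributes 1/m²

Multiplying the contributions: [kg·m/s²] · [1/m²]
Adding exponents of each base unit: kg: 1, m: -1, s: -2
SI base units of pressure: kg/(m·s²)

Answer: kg/(m·s²)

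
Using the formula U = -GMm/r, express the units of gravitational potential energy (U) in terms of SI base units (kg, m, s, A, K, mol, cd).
Units of each symbol in U = -GMm/r:
  G (gravitational constant): m³/(kg·s²)
  M (mass): kg
  m (mass): kg
  r (distance): m  → in the denominator, contributes 1/m
  The minus sign does not affect the units.

Multiplying the contributions: [m³/(kg·s²)] · [kg] · [kg] · [1/m]
Adding exponents of each base unit: kg: 1, m: 2, s: -2
SI base units of gravitational potential energy: kg·m²/s²

Answer: kg·m²/s²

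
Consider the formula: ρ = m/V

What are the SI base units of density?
Units of each symbol in ρ = m/V:
  m (mass): kg
  V (volume): m³  → in the denominator, contributes 1/m³

Multiplying the contributions: [kg] · [1/m³]
Adding exponents of each base unit: kg: 1, m: -3
SI base units of density: kg/m³

Answer: kg/m³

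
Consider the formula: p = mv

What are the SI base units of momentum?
Units of each symbol in p = mv:
  m (mass): kg
  v (velocity): m/s

Multiplying the contributions: [kg] · [m/s]
Adding exponents of each base unit: kg: 1, m: 1, s: -1
SI base units of momentum: kg·m/s

Answer: kg·m/s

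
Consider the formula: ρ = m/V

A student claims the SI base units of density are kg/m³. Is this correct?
Units of each symbol in ρ = m/V:
  m (mass): kg
  V (volume): m³  → in the denominator, contributes 1/m³

Multiplying the contributions: [kg] · [1/m³]
Adding exponents of each base unit: kg: 1, m: -3
SI base units of density: kg/m³

The claimed units kg/m³ match the derived units, so the claim is correct.

Answer: Yes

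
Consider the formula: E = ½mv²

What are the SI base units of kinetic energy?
Units of each symbol in E = ½mv²:
  m (mass): kg
  v (speed): m/s  → to the power 2, contributes m²/s²
  The factor ½ is dimensionless.

Multiplying the contributions: [kg] · [m²/s²]
Adding exponents of each base unit: kg: 1, m: 2, s: -2
SI base units of kinetic energy: kg·m²/s²

Answer: kg·m²/s²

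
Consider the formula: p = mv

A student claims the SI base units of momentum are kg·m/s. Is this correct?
Units of each symbol in p = mv:
  m (mass): kg
  v (velocity): m/s

Multiplying the contributions: [kg] · [m/s]
Adding exponents of each base unit: kg: 1, m: 1, s: -1
SI base units of momentum: kg·m/s

The claimed units kg·m/s match the derived units, so the claim is correct.

Answer: Yes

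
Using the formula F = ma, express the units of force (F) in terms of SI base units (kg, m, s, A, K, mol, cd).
Units of each symbol in F = ma:
  m (mass): kg
  a (acceleration): m/s²

Multiplying the contributions: [kg] · [m/s²]
Adding exponents of each base unit: kg: 1, m: 1, s: -2
SI base units of force: kg·m/s²

Answer: kg·m/s²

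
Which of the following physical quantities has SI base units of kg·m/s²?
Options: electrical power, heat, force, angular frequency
Checking the SI base units of each option:
  electrical power (P = IV): kg·m²/s³  ✗
  heat (Q = mcΔT): kg·m²/s²  ✗
  force (F = ma): kg·m/s²  ✓ matches
  angular frequency (ω = 2πf): 1/s  ✗

Only force has units kg·m/s².

Answer: force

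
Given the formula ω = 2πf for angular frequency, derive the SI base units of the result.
Units of each symbol in ω = 2πf:
  f (frequency): 1/s
  The factor 2π is dimensionless.

Multiplying the contributions: [1/s]
Adding exponents of each base unit: s: -1
SI base units of angular frequency: 1/s

Answer: 1/s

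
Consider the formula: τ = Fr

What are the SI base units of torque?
Units of each symbol in τ = Fr:
  F (force): kg·m/s²
  r (lever arm): m

Multiplying the contributions: [kg·m/s²] · [m]
Adding exponents of each base unit: kg: 1, m: 2, s: -2
SI base units of torque: kg·m²/s²

Answer: kg·m²/s²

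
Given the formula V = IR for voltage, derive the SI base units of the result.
Units of each symbol in V = IR:
  I (current): A
  R (resistance, in ohms): kg·m²/(s³·A²)

Multiplying the contributions: [A] · [kg·m²/(s³·A²)]
Adding exponents of each base unit: kg: 1, m: 2, s: -3, A: -1
SI base units of voltage: kg·m²/(s³·A)

Answer: kg·m²/(s³·A)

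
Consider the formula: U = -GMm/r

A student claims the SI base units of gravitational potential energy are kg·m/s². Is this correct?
Units of each symbol in U = -GMm/r:
  G (gravitational constant): m³/(kg·s²)
  M (mass): kg
  m (mass): kg
  r (distance): m  → in the denominator, contributes 1/m
  The minus sign does not affect the units.

Multiplying the contributions: [m³/(kg·s²)] · [kg] · [kg] · [1/m]
Adding exponents of each base unit: kg: 1, m: 2, s: -2
SI base units of gravitational potential energy: kg·m²/s²

The claimed units kg·m/s² (exponents kg: 1, m: 1, s: -2) do not match the derived units kg·m²/s² (exponents kg: 1, m: 2, s: -2), so the claim is incorrect.

Answer: No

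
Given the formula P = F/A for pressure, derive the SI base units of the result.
Units of each symbol in P = F/A:
  F (force): kg·m/s²
  A (area): m²  → in the denominator, contributes 1/m²

Multiplying the contributions: [kg·m/s²] · [1/m²]
Adding exponents of each base unit: kg: 1, m: -1, s: -2
SI base units of pressure: kg/(m·s²)

Answer: kg/(m·s²)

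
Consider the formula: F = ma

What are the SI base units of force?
Units of each symbol in F = ma:
  m (mass): kg
  a (acceleration): m/s²

Multiplying the contributions: [kg] · [m/s²]
Adding exponents of each base unit: kg: 1, m: 1, s: -2
SI base units of force: kg·m/s²

Answer: kg·m/s²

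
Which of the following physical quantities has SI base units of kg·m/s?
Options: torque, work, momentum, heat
Checking the SI base units of each option:
  torque (τ = Fr): kg·m²/s²  ✗
  work (W = Fd): kg·m²/s²  ✗
  momentum (p = mv): kg·m/s  ✓ matches
  heat (Q = mcΔT): kg·m²/s²  ✗

Only momentum has units kg·m/s.

Answer: momentum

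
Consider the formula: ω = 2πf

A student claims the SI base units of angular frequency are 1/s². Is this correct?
Units of each symbol in ω = 2πf:
  f (frequency): 1/s
  The factor 2π is dimensionless.

Multiplying the contributions: [1/s]
Adding exponents of each base unit: s: -1
SI base units of angular frequency: 1/s

The claimed units 1/s² (exponents s: -2) do not match the derived units 1/s (exponents s: -1), so the claim is incorrect.

Answer: No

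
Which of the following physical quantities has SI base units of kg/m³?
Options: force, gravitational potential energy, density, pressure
Checking the SI base units of each option:
  force (F = ma): kg·m/s²  ✗
  gravitational potential energy (U = -GMm/r): kg·m²/s²  ✗
  density (ρ = m/V): kg/m³  ✓ matches
  pressure (P = F/A): kg/(m·s²)  ✗

Only density has units kg/m³.

Answer: density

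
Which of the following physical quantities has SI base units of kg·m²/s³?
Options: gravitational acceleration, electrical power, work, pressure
Checking the SI base units of each option:
  gravitational acceleration (g = GM/r²): m/s²  ✗
  electrical power (P = IV): kg·m²/s³  ✓ matches
  work (W = Fd): kg·m²/s²  ✗
  pressure (P = F/A): kg/(m·s²)  ✗

Only electrical power has units kg·m²/s³.

Answer: electrical power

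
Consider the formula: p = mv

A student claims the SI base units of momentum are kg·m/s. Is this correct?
Units of each symbol in p = mv:
  m (mass): kg
  v (velocity): m/s

Multiplying the contributions: [kg] · [m/s]
Adding exponents of each base unit: kg: 1, m: 1, s: -1
SI base units of momentum: kg·m/s

The claimed units kg·m/s match the derived units, so the claim is correct.

Answer: Yes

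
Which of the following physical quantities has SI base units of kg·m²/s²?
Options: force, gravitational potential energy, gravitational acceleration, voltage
Checking the SI base units of each option:
  force (F = ma): kg·m/s²  ✗
  gravitational potential energy (U = -GMm/r): kg·m²/s²  ✓ matches
  gravitational acceleration (g = GM/r²): m/s²  ✗
  voltage (V = IR): kg·m²/(s³·A)  ✗

Only gravitational potential energy has units kg·m²/s².

Answer: gravitational potential energy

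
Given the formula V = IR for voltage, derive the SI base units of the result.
Units of each symbol in V = IR:
  I (current): A
  R (resistance, in ohms): kg·m²/(s³·A²)

Multiplying the contributions: [A] · [kg·m²/(s³·A²)]
Adding exponents of each base unit: kg: 1, m: 2, s: -3, A: -1
SI base units of voltage: kg·m²/(s³·A)

Answer: kg·m²/(s³·A)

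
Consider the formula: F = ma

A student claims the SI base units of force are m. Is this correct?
Units of each symbol in F = ma:
  m (mass): kg
  a (acceleration): m/s²

Multiplying the contributions: [kg] · [m/s²]
Adding exponents of each base unit: kg: 1, m: 1, s: -2
SI base units of force: kg·m/s²

The claimed units m (exponents m: 1) do not match the derived units kg·m/s² (exponents kg: 1, m: 1, s: -2), so the claim is incorrect.

Answer: No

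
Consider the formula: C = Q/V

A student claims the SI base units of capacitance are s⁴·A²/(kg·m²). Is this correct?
Units of each symbol in C = Q/V:
  Q (charge, in coulombs): s·A
  V (voltage, in volts): kg·m²/(s³·A)  → in the denominator, contributes s³·A/(kg·m²)

Multiplying the contributions: [s·A] · [s³·A/(kg·m²)]
Adding exponents of each base unit: kg: -1, m: -2, s: 4, A: 2
SI base units of capacitance: s⁴·A²/(kg·m²)

The claimed units s⁴·A²/(kg·m²) match the derived units, so the claim is correct.

Answer: Yes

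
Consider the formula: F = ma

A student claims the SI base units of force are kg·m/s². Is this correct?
Units of each symbol in F = ma:
  m (mass): kg
  a (acceleration): m/s²

Multiplying the contributions: [kg] · [m/s²]
Adding exponents of each base unit: kg: 1, m: 1, s: -2
SI base units of force: kg·m/s²

The claimed units kg·m/s² match the derived units, so the claim is correct.

Answer: Yes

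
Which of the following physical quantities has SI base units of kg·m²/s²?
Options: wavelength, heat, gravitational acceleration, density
Checking the SI base units of each option:
  wavelength (λ = v/f): m  ✗
  heat (Q = mcΔT): kg·m²/s²  ✓ matches
  gravitational acceleration (g = GM/r²): m/s²  ✗
  density (ρ = m/V): kg/m³  ✗

Only heat has units kg·m²/s².

Answer: heat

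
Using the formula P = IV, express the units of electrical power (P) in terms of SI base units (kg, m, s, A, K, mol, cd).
Units of each symbol in P = IV:
  I (current): A
  V (voltage, in volts): kg·m²/(s³·A)

Multiplying the contributions: [A] · [kg·m²/(s³·A)]
Adding exponents of each base unit: kg: 1, m: 2, s: -3
SI base units of electrical power: kg·m²/s³

Answer: kg·m²/s³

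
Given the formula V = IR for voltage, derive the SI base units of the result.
Units of each symbol in V = IR:
  I (current): A
  R (resistance, in ohms): kg·m²/(s³·A²)

Multiplying the contributions: [A] · [kg·m²/(s³·A²)]
Adding exponents of each base unit: kg: 1, m: 2, s: -3, A: -1
SI base units of voltage: kg·m²/(s³·A)

Answer: kg·m²/(s³·A)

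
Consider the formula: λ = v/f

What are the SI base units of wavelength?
Units of each symbol in λ = v/f:
  v (wave speed): m/s
  f (frequency): 1/s  → in the denominator, contributes s

Multiplying the contributions: [m/s] · [s]
Adding exponents of each base unit: m: 1
SI base units of wavelength: m

Answer: m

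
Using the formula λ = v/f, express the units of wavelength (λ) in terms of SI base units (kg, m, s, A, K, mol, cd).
Units of each symbol in λ = v/f:
  v (wave speed): m/s
  f (frequency): 1/s  → in the denominator, contributes s

Multiplying the contributions: [m/s] · [s]
Adding exponents of each base unit: m: 1
SI base units of wavelength: m

Answer: m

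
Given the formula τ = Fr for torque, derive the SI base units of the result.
Units of each symbol in τ = Fr:
  F (force): kg·m/s²
  r (lever arm): m

Multiplying the contributions: [kg·m/s²] · [m]
Adding exponents of each base unit: kg: 1, m: 2, s: -2
SI base units of torque: kg·m²/s²

Answer: kg·m²/s²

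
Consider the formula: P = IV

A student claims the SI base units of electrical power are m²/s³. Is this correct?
Units of each symbol in P = IV:
  I (current): A
  V (voltage, in volts): kg·m²/(s³·A)

Multiplying the contributions: [A] · [kg·m²/(s³·A)]
Adding exponents of each base unit: kg: 1, m: 2, s: -3
SI base units of electrical power: kg·m²/s³

The claimed units m²/s³ (exponents m: 2, s: -3) do not match the derived units kg·m²/s³ (exponents kg: 1, m: 2, s: -3), so the claim is incorrect.

Answer: No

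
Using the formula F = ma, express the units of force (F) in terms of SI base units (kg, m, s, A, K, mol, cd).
Units of each symbol in F = ma:
  m (mass): kg
  a (acceleration): m/s²

Multiplying the contributions: [kg] · [m/s²]
Adding exponents of each base unit: kg: 1, m: 1, s: -2
SI base units of force: kg·m/s²

Answer: kg·m/s²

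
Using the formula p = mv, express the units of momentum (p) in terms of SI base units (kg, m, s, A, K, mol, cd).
Units of each symbol in p = mv:
  m (mass): kg
  v (velocity): m/s

Multiplying the contributions: [kg] · [m/s]
Adding exponents of each base unit: kg: 1, m: 1, s: -1
SI base units of momentum: kg·m/s

Answer: kg·m/s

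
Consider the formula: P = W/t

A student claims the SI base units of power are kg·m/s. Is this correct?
Units of each symbol in P = W/t:
  W (work): kg·m²/s²
  t (time): s  → in the denominator, contributes 1/s

Multiplying the contributions: [kg·m²/s²] · [1/s]
Adding exponents of each base unit: kg: 1, m: 2, s: -3
SI base units of power: kg·m²/s³

The claimed units kg·m/s (exponents kg: 1, m: 1, s: -1) do not match the derived units kg·m²/s³ (exponents kg: 1, m: 2, s: -3), so the claim is incorrect.

Answer: No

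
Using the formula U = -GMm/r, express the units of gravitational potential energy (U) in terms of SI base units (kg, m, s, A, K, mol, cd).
Units of each symbol in U = -GMm/r:
  G (gravitational constant): m³/(kg·s²)
  M (mass): kg
  m (mass): kg
  r (distance): m  → in the denominator, contributes 1/m
  The minus sign does not affect the units.

Multiplying the contributions: [m³/(kg·s²)] · [kg] · [kg] · [1/m]
Adding exponents of each base unit: kg: 1, m: 2, s: -2
SI base units of gravitational potential energy: kg·m²/s²

Answer: kg·m²/s²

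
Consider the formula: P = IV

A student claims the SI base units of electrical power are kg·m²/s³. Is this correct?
Units of each symbol in P = IV:
  I (current): A
  V (voltage, in volts): kg·m²/(s³·A)

Multiplying the contributions: [A] · [kg·m²/(s³·A)]
Adding exponents of each base unit: kg: 1, m: 2, s: -3
SI base units of electrical power: kg·m²/s³

The claimed units kg·m²/s³ match the derived units, so the claim is correct.

Answer: Yes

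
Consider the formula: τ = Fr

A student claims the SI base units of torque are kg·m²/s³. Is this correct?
Units of each symbol in τ = Fr:
  F (force): kg·m/s²
  r (lever arm): m

Multiplying the contributions: [kg·m/s²] · [m]
Adding exponents of each base unit: kg: 1, m: 2, s: -2
SI base units of torque: kg·m²/s²

The claimed units kg·m²/s³ (exponents kg: 1, m: 2, s: -3) do not match the derived units kg·m²/s² (exponents kg: 1, m: 2, s: -2), so the claim is incorrect.

Answer: No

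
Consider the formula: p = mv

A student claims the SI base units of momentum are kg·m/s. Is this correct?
Units of each symbol in p = mv:
  m (mass): kg
  v (velocity): m/s

Multiplying the contributions: [kg] · [m/s]
Adding exponents of each base unit: kg: 1, m: 1, s: -1
SI base units of momentum: kg·m/s

The claimed units kg·m/s match the derived units, so the claim is correct.

Answer: Yes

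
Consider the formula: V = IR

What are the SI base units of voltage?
Units of each symbol in V = IR:
  I (current): A
  R (resistance, in ohms): kg·m²/(s³·A²)

Multiplying the contributions: [A] · [kg·m²/(s³·A²)]
Adding exponents of each base unit: kg: 1, m: 2, s: -3, A: -1
SI base units of voltage: kg·m²/(s³·A)

Answer: kg·m²/(s³·A)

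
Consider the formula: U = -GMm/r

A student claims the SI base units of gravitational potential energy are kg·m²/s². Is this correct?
Units of each symbol in U = -GMm/r:
  G (gravitational constant): m³/(kg·s²)
  M (mass): kg
  m (mass): kg
  r (distance): m  → in the denominator, contributes 1/m
  The minus sign does not affect the units.

Multiplying the contributions: [m³/(kg·s²)] · [kg] · [kg] · [1/m]
Adding exponents of each base unit: kg: 1, m: 2, s: -2
SI base units of gravitational potential energy: kg·m²/s²

The claimed units kg·m²/s² match the derived units, so the claim is correct.

Answer: Yes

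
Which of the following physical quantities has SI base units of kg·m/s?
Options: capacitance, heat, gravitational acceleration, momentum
Checking the SI base units of each option:
  capacitance (C = Q/V): s⁴·A²/(kg·m²)  ✗
  heat (Q = mcΔT): kg·m²/s²  ✗
  gravitational acceleration (g = GM/r²): m/s²  ✗
  momentum (p = mv): kg·m/s  ✓ matches

Only momentum has units kg·m/s.

Answer: momentum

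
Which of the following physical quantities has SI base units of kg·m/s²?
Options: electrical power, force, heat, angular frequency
Checking the SI base units of each option:
  electrical power (P = IV): kg·m²/s³  ✗
  force (F = ma): kg·m/s²  ✓ matches
  heat (Q = mcΔT): kg·m²/s²  ✗
  angular frequency (ω = 2πf): 1/s  ✗

Only force has units kg·m/s².

Answer: force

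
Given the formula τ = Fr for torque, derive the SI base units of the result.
Units of each symbol in τ = Fr:
  F (force): kg·m/s²
  r (lever arm): m

Multiplying the contributions: [kg·m/s²] · [m]
Adding exponents of each base unit: kg: 1, m: 2, s: -2
SI base units of torque: kg·m²/s²

Answer: kg·m²/s²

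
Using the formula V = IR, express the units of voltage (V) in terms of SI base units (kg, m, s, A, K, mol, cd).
Units of each symbol in V = IR:
  I (current): A
  R (resistance, in ohms): kg·m²/(s³·A²)

Multiplying the contributions: [A] · [kg·m²/(s³·A²)]
Adding exponents of each base unit: kg: 1, m: 2, s: -3, A: -1
SI base units of voltage: kg·m²/(s³·A)

Answer: kg·m²/(s³·A)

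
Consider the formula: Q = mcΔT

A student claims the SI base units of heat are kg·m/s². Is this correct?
Units of each symbol in Q = mcΔT:
  m (mass): kg
  c (specific heat capacity, in J/(kg·K)): m²/(s²·K)
  ΔT (temperature change): K

Multiplying the contributions: [kg] · [m²/(s²·K)] · [K]
Adding exponents of each base unit: kg: 1, m: 2, s: -2
SI base units of heat: kg·m²/s²

The claimed units kg·m/s² (exponents kg: 1, m: 1, s: -2) do not match the derived units kg·m²/s² (exponents kg: 1, m: 2, s: -2), so the claim is incorrect.

Answer: No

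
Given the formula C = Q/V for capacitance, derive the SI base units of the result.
Units of each symbol in C = Q/V:
  Q (charge, in coulombs): s·A
  V (voltage, in volts): kg·m²/(s³·A)  → in the denominator, contributes s³·A/(kg·m²)

Multiplying the contributions: [s·A] · [s³·A/(kg·m²)]
Adding exponents of each base unit: kg: -1, m: -2, s: 4, A: 2
SI base units of capacitance: s⁴·A²/(kg·m²)

Answer: s⁴·A²/(kg·m²)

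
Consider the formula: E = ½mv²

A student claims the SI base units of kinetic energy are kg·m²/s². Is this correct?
Units of each symbol in E = ½mv²:
  m (mass): kg
  v (speed): m/s  → to the power 2, contributes m²/s²
  The factor ½ is dimensionless.

Multiplying the contributions: [kg] · [m²/s²]
Adding exponents of each base unit: kg: 1, m: 2, s: -2
SI base units of kinetic energy: kg·m²/s²

The claimed units kg·m²/s² match the derived units, so the claim is correct.

Answer: Yes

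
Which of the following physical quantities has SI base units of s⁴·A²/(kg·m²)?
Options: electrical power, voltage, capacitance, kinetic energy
Checking the SI base units of each option:
  electrical power (P = IV): kg·m²/s³  ✗
  voltage (V = IR): kg·m²/(s³·A)  ✗
  capacitance (C = Q/V): s⁴·A²/(kg·m²)  ✓ matches
  kinetic energy (E = ½mv²): kg·m²/s²  ✗

Only capacitance has units s⁴·A²/(kg·m²).

Answer: capacitance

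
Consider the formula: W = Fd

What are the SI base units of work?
Units of each symbol in W = Fd:
  F (force): kg·m/s²
  d (displacement): m

Multiplying the contributions: [kg·m/s²] · [m]
Adding exponents of each base unit: kg: 1, m: 2, s: -2
SI base units of work: kg·m²/s²

Answer: kg·m²/s²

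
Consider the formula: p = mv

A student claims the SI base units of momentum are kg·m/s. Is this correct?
Units of each symbol in p = mv:
  m (mass): kg
  v (velocity): m/s

Multiplying the contributions: [kg] · [m/s]
Adding exponents of each base unit: kg: 1, m: 1, s: -1
SI base units of momentum: kg·m/s

The claimed units kg·m/s match the derived units, so the claim is correct.

Answer: Yes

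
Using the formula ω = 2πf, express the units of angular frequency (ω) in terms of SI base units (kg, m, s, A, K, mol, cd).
Units of each symbol in ω = 2πf:
  f (frequency): 1/s
  The factor 2π is dimensionless.

Multiplying the contributions: [1/s]
Adding exponents of each base unit: s: -1
SI base units of angular frequency: 1/s

Answer: 1/s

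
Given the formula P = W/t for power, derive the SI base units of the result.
Units of each symbol in P = W/t:
  W (work): kg·m²/s²
  t (time): s  → in the denominator, contributes 1/s

Multiplying the contributions: [kg·m²/s²] · [1/s]
Adding exponents of each base unit: kg: 1, m: 2, s: -3
SI base units of power: kg·m²/s³

Answer: kg·m²/s³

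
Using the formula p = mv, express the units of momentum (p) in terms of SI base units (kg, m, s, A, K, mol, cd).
Units of each symbol in p = mv:
  m (mass): kg
  v (velocity): m/s

Multiplying the contributions: [kg] · [m/s]
Adding exponents of each base unit: kg: 1, m: 1, s: -1
SI base units of momentum: kg·m/s

Answer: kg·m/s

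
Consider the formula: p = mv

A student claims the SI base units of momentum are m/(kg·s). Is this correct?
Units of each symbol in p = mv:
  m (mass): kg
  v (velocity): m/s

Multiplying the contributions: [kg] · [m/s]
Adding exponents of each base unit: kg: 1, m: 1, s: -1
SI base units of momentum: kg·m/s

The claimed units m/(kg·s) (exponents kg: -1, m: 1, s: -1) do not match the derived units kg·m/s (exponents kg: 1, m: 1, s: -1), so the claim is incorrect.

Answer: No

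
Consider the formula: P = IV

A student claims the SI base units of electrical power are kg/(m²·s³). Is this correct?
Units of each symbol in P = IV:
  I (current): A
  V (voltage, in volts): kg·m²/(s³·A)

Multiplying the contributions: [A] · [kg·m²/(s³·A)]
Adding exponents of each base unit: kg: 1, m: 2, s: -3
SI base units of electrical power: kg·m²/s³

The claimed units kg/(m²·s³) (exponents kg: 1, m: -2, s: -3) do not match the derived units kg·m²/s³ (exponents kg: 1, m: 2, s: -3), so the claim is incorrect.

Answer: No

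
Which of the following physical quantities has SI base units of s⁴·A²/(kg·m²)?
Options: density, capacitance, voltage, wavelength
Checking the SI base units of each option:
  density (ρ = m/V): kg/m³  ✗
  capacitance (C = Q/V): s⁴·A²/(kg·m²)  ✓ matches
  voltage (V = IR): kg·m²/(s³·A)  ✗
  wavelength (λ = v/f): m  ✗

Only capacitance has units s⁴·A²/(kg·m²).

Answer: capacitance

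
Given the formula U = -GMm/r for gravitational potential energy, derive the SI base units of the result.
Units of each symbol in U = -GMm/r:
  G (gravitational constant): m³/(kg·s²)
  M (mass): kg
  m (mass): kg
  r (distance): m  → in the denominator, contributes 1/m
  The minus sign does not affect the units.

Multiplying the contributions: [m³/(kg·s²)] · [kg] · [kg] · [1/m]
Adding exponents of each base unit: kg: 1, m: 2, s: -2
SI base units of gravitational potential energy: kg·m²/s²

Answer: kg·m²/s²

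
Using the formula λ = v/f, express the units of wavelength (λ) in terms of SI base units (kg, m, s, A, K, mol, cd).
Units of each symbol in λ = v/f:
  v (wave speed): m/s
  f (frequency): 1/s  → in the denominator, contributes s

Multiplying the contributions: [m/s] · [s]
Adding exponents of each base unit: m: 1
SI base units of wavelength: m

Answer: m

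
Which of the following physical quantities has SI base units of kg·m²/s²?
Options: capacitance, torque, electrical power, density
Checking the SI base units of each option:
  capacitance (C = Q/V): s⁴·A²/(kg·m²)  ✗
  torque (τ = Fr): kg·m²/s²  ✓ matches
  electrical power (P = IV): kg·m²/s³  ✗
  density (ρ = m/V): kg/m³  ✗

Only torque has units kg·m²/s².

Answer: torque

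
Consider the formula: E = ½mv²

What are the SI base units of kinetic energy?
Units of each symbol in E = ½mv²:
  m (mass): kg
  v (speed): m/s  → to the power 2, contributes m²/s²
  The factor ½ is dimensionless.

Multiplying the contributions: [kg] · [m²/s²]
Adding exponents of each base unit: kg: 1, m: 2, s: -2
SI base units of kinetic energy: kg·m²/s²

Answer: kg·m²/s²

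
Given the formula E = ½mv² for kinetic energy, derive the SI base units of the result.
Units of each symbol in E = ½mv²:
  m (mass): kg
  v (speed): m/s  → to the power 2, contributes m²/s²
  The factor ½ is dimensionless.

Multiplying the contributions: [kg] · [m²/s²]
Adding exponents of each base unit: kg: 1, m: 2, s: -2
SI base units of kinetic energy: kg·m²/s²

Answer: kg·m²/s²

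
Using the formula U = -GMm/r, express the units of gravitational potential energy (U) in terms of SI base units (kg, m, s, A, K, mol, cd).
Units of each symbol in U = -GMm/r:
  G (gravitational constant): m³/(kg·s²)
  M (mass): kg
  m (mass): kg
  r (distance): m  → in the denominator, contributes 1/m
  The minus sign does not affect the units.

Multiplying the contributions: [m³/(kg·s²)] · [kg] · [kg] · [1/m]
Adding exponents of each base unit: kg: 1, m: 2, s: -2
SI base units of gravitational potential energy: kg·m²/s²

Answer: kg·m²/s²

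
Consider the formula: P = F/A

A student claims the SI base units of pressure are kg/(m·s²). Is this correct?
Units of each symbol in P = F/A:
  F (force): kg·m/s²
  A (area): m²  → in the denominator, contributes 1/m²

Multiplying the contributions: [kg·m/s²] · [1/m²]
Adding exponents of each base unit: kg: 1, m: -1, s: -2
SI base units of pressure: kg/(m·s²)

The claimed units kg/(m·s²) match the derived units, so the claim is correct.

Answer: Yes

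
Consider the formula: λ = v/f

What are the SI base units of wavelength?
Units of each symbol in λ = v/f:
  v (wave speed): m/s
  f (frequency): 1/s  → in the denominator, contributes s

Multiplying the contributions: [m/s] · [s]
Adding exponents of each base unit: m: 1
SI base units of wavelength: m

Answer: m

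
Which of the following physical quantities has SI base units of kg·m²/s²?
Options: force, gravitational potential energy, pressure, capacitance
Checking the SI base units of each option:
  force (F = ma): kg·m/s²  ✗
  gravitational potential energy (U = -GMm/r): kg·m²/s²  ✓ matches
  pressure (P = F/A): kg/(m·s²)  ✗
  capacitance (C = Q/V): s⁴·A²/(kg·m²)  ✗

Only gravitational potential energy has units kg·m²/s².

Answer: gravitational potential energy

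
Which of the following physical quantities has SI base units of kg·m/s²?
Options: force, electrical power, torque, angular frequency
Checking the SI base units of each option:
  force (F = ma): kg·m/s²  ✓ matches
  electrical power (P = IV): kg·m²/s³  ✗
  torque (τ = Fr): kg·m²/s²  ✗
  angular frequency (ω = 2πf): 1/s  ✗

Only force has units kg·m/s².

Answer: force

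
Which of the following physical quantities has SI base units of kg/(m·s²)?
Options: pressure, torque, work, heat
Checking the SI base units of each option:
  pressure (P = F/A): kg/(m·s²)  ✓ matches
  torque (τ = Fr): kg·m²/s²  ✗
  work (W = Fd): kg·m²/s²  ✗
  heat (Q = mcΔT): kg·m²/s²  ✗

Only pressure has units kg/(m·s²).

Answer: pressure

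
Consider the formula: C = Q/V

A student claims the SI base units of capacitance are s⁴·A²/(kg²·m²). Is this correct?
Units of each symbol in C = Q/V:
  Q (charge, in coulombs): s·A
  V (voltage, in volts): kg·m²/(s³·A)  → in the denominator, contributes s³·A/(kg·m²)

Multiplying the contributions: [s·A] · [s³·A/(kg·m²)]
Adding exponents of each base unit: kg: -1, m: -2, s: 4, A: 2
SI base units of capacitance: s⁴·A²/(kg·m²)

The claimed units s⁴·A²/(kg²·m²) (exponents kg: -2, m: -2, s: 4, A: 2) do not match the derived units s⁴·A²/(kg·m²) (exponents kg: -1, m: -2, s: 4, A: 2), so the claim is incorrect.

Answer: No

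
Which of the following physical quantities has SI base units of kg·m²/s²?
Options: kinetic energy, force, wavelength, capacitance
Checking the SI base units of each option:
  kinetic energy (E = ½mv²): kg·m²/s²  ✓ matches
  force (F = ma): kg·m/s²  ✗
  wavelength (λ = v/f): m  ✗
  capacitance (C = Q/V): s⁴·A²/(kg·m²)  ✗

Only kinetic energy has units kg·m²/s².

Answer: kinetic energy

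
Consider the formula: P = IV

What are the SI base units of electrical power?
Units of each symbol in P = IV:
  I (current): A
  V (voltage, in volts): kg·m²/(s³·A)

Multiplying the contributions: [A] · [kg·m²/(s³·A)]
Adding exponents of each base unit: kg: 1, m: 2, s: -3
SI base units of electrical power: kg·m²/s³

Answer: kg·m²/s³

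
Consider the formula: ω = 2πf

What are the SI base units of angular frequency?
Units of each symbol in ω = 2πf:
  f (frequency): 1/s
  The factor 2π is dimensionless.

Multiplying the contributions: [1/s]
Adding exponents of each base unit: s: -1
SI base units of angular frequency: 1/s

Answer: 1/s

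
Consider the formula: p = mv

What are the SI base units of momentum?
Units of each symbol in p = mv:
  m (mass): kg
  v (velocity): m/s

Multiplying the contributions: [kg] · [m/s]
Adding exponents of each base unit: kg: 1, m: 1, s: -1
SI base units of momentum: kg·m/s

Answer: kg·m/s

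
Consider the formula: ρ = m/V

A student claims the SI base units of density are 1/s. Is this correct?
Units of each symbol in ρ = m/V:
  m (mass): kg
  V (volume): m³  → in the denominator, contributes 1/m³

Multiplying the contributions: [kg] · [1/m³]
Adding exponents of each base unit: kg: 1, m: -3
SI base units of density: kg/m³

The claimed units 1/s (exponents s: -1) do not match the derived units kg/m³ (exponents kg: 1, m: -3), so the claim is incorrect.

Answer: No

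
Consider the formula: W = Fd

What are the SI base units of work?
Units of each symbol in W = Fd:
  F (force): kg·m/s²
  d (displacement): m

Multiplying the contributions: [kg·m/s²] · [m]
Adding exponents of each base unit: kg: 1, m: 2, s: -2
SI base units of work: kg·m²/s²

Answer: kg·m²/s²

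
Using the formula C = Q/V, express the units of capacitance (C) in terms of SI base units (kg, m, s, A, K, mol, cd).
Units of each symbol in C = Q/V:
  Q (charge, in coulombs): s·A
  V (voltage, in volts): kg·m²/(s³·A)  → in the denominator, contributes s³·A/(kg·m²)

Multiplying the contributions: [s·A] · [s³·A/(kg·m²)]
Adding exponents of each base unit: kg: -1, m: -2, s: 4, A: 2
SI base units of capacitance: s⁴·A²/(kg·m²)

Answer: s⁴·A²/(kg·m²)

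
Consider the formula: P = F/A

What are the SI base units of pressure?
Units of each symbol in P = F/A:
  F (force): kg·m/s²
  A (area): m²  → in the denominator, contributes 1/m²

Multiplying the contributions: [kg·m/s²] · [1/m²]
Adding exponents of each base unit: kg: 1, m: -1, s: -2
SI base units of pressure: kg/(m·s²)

Answer: kg/(m·s²)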